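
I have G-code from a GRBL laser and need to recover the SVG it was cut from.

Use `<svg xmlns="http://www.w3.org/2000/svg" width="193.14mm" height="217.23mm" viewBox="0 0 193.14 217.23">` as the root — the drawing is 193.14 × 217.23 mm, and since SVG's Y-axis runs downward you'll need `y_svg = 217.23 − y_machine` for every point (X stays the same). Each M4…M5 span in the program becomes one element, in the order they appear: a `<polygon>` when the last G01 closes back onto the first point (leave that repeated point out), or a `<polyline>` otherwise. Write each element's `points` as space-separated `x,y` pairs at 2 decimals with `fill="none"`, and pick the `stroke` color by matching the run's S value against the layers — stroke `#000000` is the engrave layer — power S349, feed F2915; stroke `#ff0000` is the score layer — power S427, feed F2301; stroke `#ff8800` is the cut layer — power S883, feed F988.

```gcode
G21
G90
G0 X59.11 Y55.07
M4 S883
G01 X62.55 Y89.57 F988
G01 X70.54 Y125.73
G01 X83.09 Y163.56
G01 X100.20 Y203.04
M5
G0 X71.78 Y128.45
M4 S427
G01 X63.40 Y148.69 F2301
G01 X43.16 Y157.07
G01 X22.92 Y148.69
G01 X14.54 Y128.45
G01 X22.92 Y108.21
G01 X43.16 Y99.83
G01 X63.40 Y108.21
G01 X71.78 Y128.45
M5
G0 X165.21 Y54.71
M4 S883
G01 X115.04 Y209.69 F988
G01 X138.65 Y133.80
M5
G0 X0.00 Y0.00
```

<svg xmlns="http://www.w3.org/2000/svg" width="193.14mm" height="217.23mm" viewBox="0 0 193.14 217.23">
  <polyline points="59.11,162.16 62.55,127.66 70.54,91.50 83.09,53.67 100.20,14.19" fill="none" stroke="#ff8800"/>
  <polygon points="71.78,88.78 63.40,68.54 43.16,60.16 22.92,68.54 14.54,88.78 22.92,109.02 43.16,117.40 63.40,109.02" fill="none" stroke="#ff0000"/>
  <polyline points="165.21,162.52 115.04,7.54 138.65,83.43" fill="none" stroke="#ff8800"/>
</svg>

y_svg = 217.23 − y_m.

[1] S883→`#ff8800` (cut); open run; points: 59.11,162.16 62.55,127.66 70.54,91.50 83.09,53.67 100.20,14.19

[2] S427→`#ff0000` (score); closed run; points: 71.78,88.78 63.40,68.54 43.16,60.16 22.92,68.54 14.54,88.78 22.92,109.02 43.16,117.40 63.40,109.02

[3] S883→`#ff8800` (cut); open run; points: 165.21,162.52 115.04,7.54 138.65,83.43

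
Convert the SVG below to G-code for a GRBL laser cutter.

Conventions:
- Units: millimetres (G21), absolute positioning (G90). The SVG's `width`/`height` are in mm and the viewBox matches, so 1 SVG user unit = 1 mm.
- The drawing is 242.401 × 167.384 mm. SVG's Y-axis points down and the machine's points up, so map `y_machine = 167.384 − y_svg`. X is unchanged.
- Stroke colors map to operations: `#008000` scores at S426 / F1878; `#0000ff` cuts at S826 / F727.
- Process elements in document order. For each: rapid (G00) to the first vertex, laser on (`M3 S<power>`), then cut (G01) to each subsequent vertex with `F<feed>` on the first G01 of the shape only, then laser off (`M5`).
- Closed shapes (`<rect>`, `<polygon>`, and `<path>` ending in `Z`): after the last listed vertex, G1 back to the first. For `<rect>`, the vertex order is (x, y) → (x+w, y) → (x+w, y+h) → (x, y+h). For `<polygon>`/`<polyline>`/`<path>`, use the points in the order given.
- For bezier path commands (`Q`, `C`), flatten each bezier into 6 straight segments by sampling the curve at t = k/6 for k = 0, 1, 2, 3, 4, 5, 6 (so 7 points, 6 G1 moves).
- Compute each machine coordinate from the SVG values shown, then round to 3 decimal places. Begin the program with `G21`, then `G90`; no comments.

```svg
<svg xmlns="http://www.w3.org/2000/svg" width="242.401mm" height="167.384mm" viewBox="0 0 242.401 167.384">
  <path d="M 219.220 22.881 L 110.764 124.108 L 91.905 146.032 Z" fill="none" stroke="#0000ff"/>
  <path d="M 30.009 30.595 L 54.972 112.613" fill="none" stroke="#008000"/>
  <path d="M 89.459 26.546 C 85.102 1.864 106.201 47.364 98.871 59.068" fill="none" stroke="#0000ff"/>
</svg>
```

1 u = 1 mm; y_m = 167.384 − y.

[1] `<path>` closed polygon, #0000ff→cut S826 F727: (219.220,144.503) → (110.764,43.276) → (91.905,21.352) → (219.220,144.503) (closed)

[2] `<path>` line segment, #008000→score S426 F1878: (30.009,136.789) → (54.972,54.771)

[3] `<path>` cubic bezier, #0000ff→cut S826 F727: (89.459,140.838) → (89.152,147.812) → (91.592,145.977) → (95.280,138.222) → (98.720,127.434) → (100.416,116.503) → (98.871,108.316)

G21
G90
G00 X219.220 Y144.503
M3 S826
G01 X110.764 Y43.276 F727
G01 X91.905 Y21.352
G01 X219.220 Y144.503
M5
G00 X30.009 Y136.789
M3 S426
G01 X54.972 Y54.771 F1878
M5
G00 X89.459 Y140.838
M3 S826
G01 X89.152 Y147.812 F727
G01 X91.592 Y145.977
G01 X95.280 Y138.222
G01 X98.720 Y127.434
G01 X100.416 Y116.503
G01 X98.871 Y108.316
M5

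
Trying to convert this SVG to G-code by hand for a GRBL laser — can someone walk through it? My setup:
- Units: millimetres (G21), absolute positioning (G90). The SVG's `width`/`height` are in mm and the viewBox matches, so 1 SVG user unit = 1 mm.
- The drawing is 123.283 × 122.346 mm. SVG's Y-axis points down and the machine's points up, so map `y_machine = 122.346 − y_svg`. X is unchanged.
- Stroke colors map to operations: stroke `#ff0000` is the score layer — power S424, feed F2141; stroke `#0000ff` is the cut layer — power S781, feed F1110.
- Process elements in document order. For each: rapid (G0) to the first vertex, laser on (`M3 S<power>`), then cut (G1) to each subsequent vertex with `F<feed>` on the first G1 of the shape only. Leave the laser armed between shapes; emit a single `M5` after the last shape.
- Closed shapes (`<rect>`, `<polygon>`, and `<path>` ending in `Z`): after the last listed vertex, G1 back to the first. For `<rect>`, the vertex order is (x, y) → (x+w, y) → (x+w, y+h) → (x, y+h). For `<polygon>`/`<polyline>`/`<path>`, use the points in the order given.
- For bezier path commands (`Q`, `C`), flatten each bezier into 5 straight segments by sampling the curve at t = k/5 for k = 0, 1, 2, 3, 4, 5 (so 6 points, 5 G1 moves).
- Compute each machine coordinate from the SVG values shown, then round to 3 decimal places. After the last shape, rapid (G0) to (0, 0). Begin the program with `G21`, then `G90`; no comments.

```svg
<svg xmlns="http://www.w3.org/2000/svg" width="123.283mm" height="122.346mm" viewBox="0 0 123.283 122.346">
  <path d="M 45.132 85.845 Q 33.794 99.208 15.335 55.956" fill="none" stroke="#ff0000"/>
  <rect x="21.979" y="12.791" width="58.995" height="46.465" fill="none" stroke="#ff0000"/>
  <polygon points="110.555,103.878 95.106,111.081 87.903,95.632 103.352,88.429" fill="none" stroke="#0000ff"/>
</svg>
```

viewBox `0 0 123.283 122.346` with mm width/height → 1 unit = 1 mm. Flip: y_m = 122.346 − y_svg.

**Shape 1** — `<path>` quadratic bezier, stroke `#ff0000` → score (S424, F2141). Control points (SVG): P0=(45.132,85.845), P1=(33.794,99.208), P2=(15.335,55.956); sampled at t=k/5. Machine vertices: (45.132,36.501) → (40.312,33.420) → (34.922,34.869) → (28.963,40.847) → (22.434,51.354) → (15.335,66.390). Open path.

**Shape 2** — `<rect>` rectangle, stroke `#ff0000` → score (S424, F2141). Machine vertices: (21.979,109.555) → (80.974,109.555) → (80.974,63.090) → (21.979,63.090) → (21.979,109.555). Closed: final G1 returns to the first vertex.

**Shape 3** — `<polygon>` regular polygon, stroke `#0000ff` → cut (S781, F1110). Machine vertices: (110.555,18.468) → (95.106,11.265) → (87.903,26.714) → (103.352,33.917) → (110.555,18.468). Closed: final G1 returns to the first vertex.

G21
G90
G0 X45.132 Y36.501
M3 S424
G1 X40.312 Y33.420 F2141
G1 X34.922 Y34.869
G1 X28.963 Y40.847
G1 X22.434 Y51.354
G1 X15.335 Y66.390
G0 X21.979 Y109.555
M3 S424
G1 X80.974 Y109.555 F2141
G1 X80.974 Y63.090
G1 X21.979 Y63.090
G1 X21.979 Y109.555
G0 X110.555 Y18.468
M3 S781
G1 X95.106 Y11.265 F1110
G1 X87.903 Y26.714
G1 X103.352 Y33.917
G1 X110.555 Y18.468
M5
G0 X0.000 Y0.000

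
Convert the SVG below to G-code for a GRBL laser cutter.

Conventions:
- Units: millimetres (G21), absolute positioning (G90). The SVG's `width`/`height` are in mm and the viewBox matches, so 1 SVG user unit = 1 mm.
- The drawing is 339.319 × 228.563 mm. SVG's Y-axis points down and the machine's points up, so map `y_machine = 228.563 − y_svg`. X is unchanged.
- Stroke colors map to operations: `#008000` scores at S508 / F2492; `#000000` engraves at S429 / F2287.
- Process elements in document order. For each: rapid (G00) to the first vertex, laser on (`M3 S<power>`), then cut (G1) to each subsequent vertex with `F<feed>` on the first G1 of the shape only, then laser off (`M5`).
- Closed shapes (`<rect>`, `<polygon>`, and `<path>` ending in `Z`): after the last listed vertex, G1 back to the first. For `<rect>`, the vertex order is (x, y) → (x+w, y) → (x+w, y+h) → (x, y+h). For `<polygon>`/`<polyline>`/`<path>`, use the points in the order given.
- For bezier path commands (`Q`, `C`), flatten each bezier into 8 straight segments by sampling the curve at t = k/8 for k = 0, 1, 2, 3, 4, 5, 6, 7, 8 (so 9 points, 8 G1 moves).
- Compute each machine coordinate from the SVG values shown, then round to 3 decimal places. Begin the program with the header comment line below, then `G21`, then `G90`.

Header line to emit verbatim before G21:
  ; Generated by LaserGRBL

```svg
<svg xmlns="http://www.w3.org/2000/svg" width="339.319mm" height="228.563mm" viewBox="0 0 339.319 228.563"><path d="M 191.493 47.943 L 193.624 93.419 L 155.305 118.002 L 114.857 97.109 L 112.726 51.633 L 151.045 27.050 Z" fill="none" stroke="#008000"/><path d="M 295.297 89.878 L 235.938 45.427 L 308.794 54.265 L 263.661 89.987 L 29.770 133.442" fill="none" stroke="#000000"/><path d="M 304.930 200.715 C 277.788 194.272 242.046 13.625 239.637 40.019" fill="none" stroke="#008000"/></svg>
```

; Generated by LaserGRBL
G21
G90
G00 X191.493 Y180.620
M3 S508
G1 X193.624 Y135.144 F2492
G1 X155.305 Y110.561
G1 X114.857 Y131.454
G1 X112.726 Y176.930
G1 X151.045 Y201.513
G1 X191.493 Y180.620
M5
G00 X295.297 Y138.685
M3 S429
G1 X235.938 Y183.136 F2287
G1 X308.794 Y174.298
G1 X263.661 Y138.576
G1 X29.770 Y95.121
M5
G00 X304.930 Y27.848
M3 S508
G1 X294.431 Y37.685 F2492
G1 X283.616 Y59.387
G1 X272.978 Y88.484
G1 X263.009 Y120.510
G1 X254.198 Y150.997
G1 X247.038 Y175.476
G1 X242.021 Y189.481
G1 X239.637 Y188.544
M5

viewBox `0 0 339.319 228.563` with mm width/height → 1 unit = 1 mm. Flip: y_m = 228.563 − y_svg.

**Shape 1** — `<path>` regular polygon, stroke `#008000` → score (S508, F2492). Machine vertices: (191.493,180.620) → (193.624,135.144) → (155.305,110.561) → (114.857,131.454) → (112.726,176.930) → (151.045,201.513) → (191.493,180.620). Closed: final G1 returns to the first vertex.

**Shape 2** — `<path>` open polyline, stroke `#000000` → engrave (S429, F2287). Machine vertices: (295.297,138.685) → (235.938,183.136) → (308.794,174.298) → (263.661,138.576) → (29.770,95.121). Open path.

**Shape 3** — `<path>` cubic bezier, stroke `#008000` → score (S508, F2492). Control points (SVG): P0=(304.930,200.715), P1=(277.788,194.272), P2=(242.046,13.625), P3=(239.637,40.019); sampled at t=k/8. Machine vertices: (304.930,27.848) → (294.431,37.685) → (283.616,59.387) → (272.978,88.484) → (263.009,120.510) → (254.198,150.997) → (247.038,175.476) → (242.021,189.481) → (239.637,188.544). Open path.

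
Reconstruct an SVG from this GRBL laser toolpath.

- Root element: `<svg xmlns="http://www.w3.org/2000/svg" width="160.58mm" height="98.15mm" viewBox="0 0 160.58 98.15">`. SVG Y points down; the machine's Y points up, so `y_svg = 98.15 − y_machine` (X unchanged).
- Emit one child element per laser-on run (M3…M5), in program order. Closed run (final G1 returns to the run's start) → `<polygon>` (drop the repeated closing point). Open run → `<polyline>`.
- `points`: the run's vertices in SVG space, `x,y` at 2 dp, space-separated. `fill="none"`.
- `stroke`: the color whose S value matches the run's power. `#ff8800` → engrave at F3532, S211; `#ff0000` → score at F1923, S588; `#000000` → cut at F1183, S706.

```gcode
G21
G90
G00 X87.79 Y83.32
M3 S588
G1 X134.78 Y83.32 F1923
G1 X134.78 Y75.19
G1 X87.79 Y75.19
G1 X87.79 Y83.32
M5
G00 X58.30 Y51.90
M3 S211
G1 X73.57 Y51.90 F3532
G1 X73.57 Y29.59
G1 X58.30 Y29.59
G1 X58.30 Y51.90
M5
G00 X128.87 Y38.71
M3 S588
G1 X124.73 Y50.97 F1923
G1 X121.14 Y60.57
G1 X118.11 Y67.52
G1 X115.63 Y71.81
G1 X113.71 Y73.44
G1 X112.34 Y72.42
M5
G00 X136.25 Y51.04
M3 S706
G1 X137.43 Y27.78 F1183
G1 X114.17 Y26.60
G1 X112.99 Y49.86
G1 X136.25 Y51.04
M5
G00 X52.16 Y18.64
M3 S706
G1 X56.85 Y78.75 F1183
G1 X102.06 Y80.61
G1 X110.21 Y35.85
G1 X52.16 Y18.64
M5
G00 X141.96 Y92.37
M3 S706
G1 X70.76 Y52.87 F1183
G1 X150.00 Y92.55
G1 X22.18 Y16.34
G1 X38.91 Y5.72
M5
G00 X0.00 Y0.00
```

y_svg = 98.15 − y_m.

[1] S588→`#ff0000` (score); closed run; points: 87.79,14.83 134.78,14.83 134.78,22.96 87.79,22.96

[2] S211→`#ff8800` (engrave); closed run; points: 58.30,46.25 73.57,46.25 73.57,68.56 58.30,68.56

[3] S588→`#ff0000` (score); open run; points: 128.87,59.44 124.73,47.18 121.14,37.58 118.11,30.63 115.63,26.34 113.71,24.71 112.34,25.73

[4] S706→`#000000` (cut); closed run; points: 136.25,47.11 137.43,70.37 114.17,71.55 112.99,48.29

[5] S706→`#000000` (cut); closed run; points: 52.16,79.51 56.85,19.40 102.06,17.54 110.21,62.30

[6] S706→`#000000` (cut); open run; points: 141.96,5.78 70.76,45.28 150.00,5.60 22.18,81.81 38.91,92.43

<svg xmlns="http://www.w3.org/2000/svg" width="160.58mm" height="98.15mm" viewBox="0 0 160.58 98.15">
  <polygon points="87.79,14.83 134.78,14.83 134.78,22.96 87.79,22.96" fill="none" stroke="#ff0000"/>
  <polygon points="58.30,46.25 73.57,46.25 73.57,68.56 58.30,68.56" fill="none" stroke="#ff8800"/>
  <polyline points="128.87,59.44 124.73,47.18 121.14,37.58 118.11,30.63 115.63,26.34 113.71,24.71 112.34,25.73" fill="none" stroke="#ff0000"/>
  <polygon points="136.25,47.11 137.43,70.37 114.17,71.55 112.99,48.29" fill="none" stroke="#000000"/>
  <polygon points="52.16,79.51 56.85,19.40 102.06,17.54 110.21,62.30" fill="none" stroke="#000000"/>
  <polyline points="141.96,5.78 70.76,45.28 150.00,5.60 22.18,81.81 38.91,92.43" fill="none" stroke="#000000"/>
</svg>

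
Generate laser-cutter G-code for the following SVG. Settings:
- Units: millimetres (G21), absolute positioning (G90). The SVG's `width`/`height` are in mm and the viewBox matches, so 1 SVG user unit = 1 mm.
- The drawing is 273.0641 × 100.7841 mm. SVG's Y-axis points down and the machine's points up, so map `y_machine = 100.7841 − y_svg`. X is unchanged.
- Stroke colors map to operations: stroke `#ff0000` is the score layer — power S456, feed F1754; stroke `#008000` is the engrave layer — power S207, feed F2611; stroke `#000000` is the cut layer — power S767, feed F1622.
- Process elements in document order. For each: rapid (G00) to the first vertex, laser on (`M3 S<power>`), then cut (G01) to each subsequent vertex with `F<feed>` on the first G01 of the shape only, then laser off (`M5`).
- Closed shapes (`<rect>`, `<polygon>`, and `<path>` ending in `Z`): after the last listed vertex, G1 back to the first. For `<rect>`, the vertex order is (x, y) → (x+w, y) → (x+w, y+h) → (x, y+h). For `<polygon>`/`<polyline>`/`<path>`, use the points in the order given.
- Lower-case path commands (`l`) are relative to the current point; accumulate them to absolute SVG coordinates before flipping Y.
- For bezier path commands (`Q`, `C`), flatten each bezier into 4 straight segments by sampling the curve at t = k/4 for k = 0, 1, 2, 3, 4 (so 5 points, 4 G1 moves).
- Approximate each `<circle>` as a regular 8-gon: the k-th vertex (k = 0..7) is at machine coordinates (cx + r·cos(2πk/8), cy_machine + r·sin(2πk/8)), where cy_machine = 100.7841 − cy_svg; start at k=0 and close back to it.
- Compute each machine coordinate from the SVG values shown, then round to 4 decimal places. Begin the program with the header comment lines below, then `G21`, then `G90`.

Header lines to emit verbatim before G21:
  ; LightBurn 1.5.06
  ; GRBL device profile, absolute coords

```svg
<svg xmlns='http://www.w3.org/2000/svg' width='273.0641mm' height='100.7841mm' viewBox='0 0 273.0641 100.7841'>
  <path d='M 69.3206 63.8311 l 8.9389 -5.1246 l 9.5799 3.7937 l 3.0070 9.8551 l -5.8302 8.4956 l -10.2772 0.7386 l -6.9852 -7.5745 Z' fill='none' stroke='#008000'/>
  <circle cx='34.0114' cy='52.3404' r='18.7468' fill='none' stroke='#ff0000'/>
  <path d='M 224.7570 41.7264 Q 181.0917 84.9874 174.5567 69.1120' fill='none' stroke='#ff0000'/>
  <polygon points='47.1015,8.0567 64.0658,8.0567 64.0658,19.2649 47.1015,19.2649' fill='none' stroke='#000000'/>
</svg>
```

viewBox `0 0 273.0641 100.7841` with mm width/height → 1 unit = 1 mm. Flip: y_m = 100.7841 − y_svg.

**Shape 1** — `<path>` regular polygon, stroke `#008000` → engrave (S207, F2611). Machine vertices: (69.3206,36.9530) → (78.2595,42.0776) → (87.8394,38.2839) → (90.8464,28.4288) → (85.0162,19.9332) → (74.7390,19.1946) → (67.7538,26.7691) → (69.3206,36.9530). Closed: final G1 returns to the first vertex.

**Shape 2** — `<circle>` circle, stroke `#ff0000` → score (S456, F1754). Machine vertices: (52.7582,48.4437) → (47.2674,61.6997) → (34.0114,67.1905) → (20.7554,61.6997) → (15.2646,48.4437) → (20.7554,35.1877) → (34.0114,29.6969) → (47.2674,35.1877) → (52.7582,48.4437). Closed: final G1 returns to the first vertex.

**Shape 3** — `<path>` quadratic bezier, stroke `#ff0000` → score (S456, F1754). Control points (SVG): P0=(224.7570,41.7264), P1=(181.0917,84.9874), P2=(174.5567,69.1120); sampled at t=k/4. Machine vertices: (224.7570,59.0577) → (205.2450,41.1232) → (190.3743,30.5808) → (180.1448,27.4304) → (174.5567,31.6721). Open path.

**Shape 4** — `<polygon>` rectangle, stroke `#000000` → cut (S767, F1622). Machine vertices: (47.1015,92.7274) → (64.0658,92.7274) → (64.0658,81.5192) → (47.1015,81.5192) → (47.1015,92.7274). Closed: final G1 returns to the first vertex.

; LightBurn 1.5.06
; GRBL device profile, absolute coords
G21
G90
G00 X69.3206 Y36.9530
M3 S207
G01 X78.2595 Y42.0776 F2611
G01 X87.8394 Y38.2839
G01 X90.8464 Y28.4288
G01 X85.0162 Y19.9332
G01 X74.7390 Y19.1946
G01 X67.7538 Y26.7691
G01 X69.3206 Y36.9530
M5
G00 X52.7582 Y48.4437
M3 S456
G01 X47.2674 Y61.6997 F1754
G01 X34.0114 Y67.1905
G01 X20.7554 Y61.6997
G01 X15.2646 Y48.4437
G01 X20.7554 Y35.1877
G01 X34.0114 Y29.6969
G01 X47.2674 Y35.1877
G01 X52.7582 Y48.4437
M5
G00 X224.7570 Y59.0577
M3 S456
G01 X205.2450 Y41.1232 F1754
G01 X190.3743 Y30.5808
G01 X180.1448 Y27.4304
G01 X174.5567 Y31.6721
M5
G00 X47.1015 Y92.7274
M3 S767
G01 X64.0658 Y92.7274 F1622
G01 X64.0658 Y81.5192
G01 X47.1015 Y81.5192
G01 X47.1015 Y92.7274
M5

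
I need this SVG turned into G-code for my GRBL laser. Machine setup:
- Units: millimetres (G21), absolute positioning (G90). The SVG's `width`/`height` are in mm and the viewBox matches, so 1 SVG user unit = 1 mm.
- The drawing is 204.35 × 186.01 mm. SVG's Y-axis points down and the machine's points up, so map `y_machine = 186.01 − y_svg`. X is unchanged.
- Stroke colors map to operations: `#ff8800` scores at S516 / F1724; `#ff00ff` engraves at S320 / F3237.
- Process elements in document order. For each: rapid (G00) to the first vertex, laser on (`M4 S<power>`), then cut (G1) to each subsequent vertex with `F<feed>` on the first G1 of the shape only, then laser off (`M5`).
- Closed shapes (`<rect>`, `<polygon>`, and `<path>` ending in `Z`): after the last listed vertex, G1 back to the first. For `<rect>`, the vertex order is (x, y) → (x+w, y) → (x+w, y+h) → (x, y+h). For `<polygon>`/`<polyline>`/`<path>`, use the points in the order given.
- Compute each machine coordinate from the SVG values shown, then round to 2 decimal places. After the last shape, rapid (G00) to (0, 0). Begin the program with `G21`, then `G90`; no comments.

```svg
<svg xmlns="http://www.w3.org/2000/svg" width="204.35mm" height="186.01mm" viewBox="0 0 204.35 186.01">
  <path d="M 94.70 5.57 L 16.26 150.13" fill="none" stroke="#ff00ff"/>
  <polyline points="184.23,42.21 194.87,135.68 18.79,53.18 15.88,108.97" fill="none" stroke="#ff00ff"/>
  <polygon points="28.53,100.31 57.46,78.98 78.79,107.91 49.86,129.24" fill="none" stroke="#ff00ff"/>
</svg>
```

G21
G90
G00 X94.70 Y180.44
M4 S320
G1 X16.26 Y35.88 F3237
M5
G00 X184.23 Y143.80
M4 S320
G1 X194.87 Y50.33 F3237
G1 X18.79 Y132.83
G1 X15.88 Y77.04
M5
G00 X28.53 Y85.70
M4 S320
G1 X57.46 Y107.03 F3237
G1 X78.79 Y78.10
G1 X49.86 Y56.77
G1 X28.53 Y85.70
M5
G00 X0.00 Y0.00

1 u = 1 mm; y_m = 186.01 − y.

[1] `<path>` line segment, #ff00ff→engrave S320 F3237: (94.70,180.44) → (16.26,35.88)

[2] `<polyline>` open polyline, #ff00ff→engrave S320 F3237: (184.23,143.80) → (194.87,50.33) → (18.79,132.83) → (15.88,77.04)

[3] `<polygon>` regular polygon, #ff00ff→engrave S320 F3237: (28.53,85.70) → (57.46,107.03) → (78.79,78.10) → (49.86,56.77) → (28.53,85.70) (closed)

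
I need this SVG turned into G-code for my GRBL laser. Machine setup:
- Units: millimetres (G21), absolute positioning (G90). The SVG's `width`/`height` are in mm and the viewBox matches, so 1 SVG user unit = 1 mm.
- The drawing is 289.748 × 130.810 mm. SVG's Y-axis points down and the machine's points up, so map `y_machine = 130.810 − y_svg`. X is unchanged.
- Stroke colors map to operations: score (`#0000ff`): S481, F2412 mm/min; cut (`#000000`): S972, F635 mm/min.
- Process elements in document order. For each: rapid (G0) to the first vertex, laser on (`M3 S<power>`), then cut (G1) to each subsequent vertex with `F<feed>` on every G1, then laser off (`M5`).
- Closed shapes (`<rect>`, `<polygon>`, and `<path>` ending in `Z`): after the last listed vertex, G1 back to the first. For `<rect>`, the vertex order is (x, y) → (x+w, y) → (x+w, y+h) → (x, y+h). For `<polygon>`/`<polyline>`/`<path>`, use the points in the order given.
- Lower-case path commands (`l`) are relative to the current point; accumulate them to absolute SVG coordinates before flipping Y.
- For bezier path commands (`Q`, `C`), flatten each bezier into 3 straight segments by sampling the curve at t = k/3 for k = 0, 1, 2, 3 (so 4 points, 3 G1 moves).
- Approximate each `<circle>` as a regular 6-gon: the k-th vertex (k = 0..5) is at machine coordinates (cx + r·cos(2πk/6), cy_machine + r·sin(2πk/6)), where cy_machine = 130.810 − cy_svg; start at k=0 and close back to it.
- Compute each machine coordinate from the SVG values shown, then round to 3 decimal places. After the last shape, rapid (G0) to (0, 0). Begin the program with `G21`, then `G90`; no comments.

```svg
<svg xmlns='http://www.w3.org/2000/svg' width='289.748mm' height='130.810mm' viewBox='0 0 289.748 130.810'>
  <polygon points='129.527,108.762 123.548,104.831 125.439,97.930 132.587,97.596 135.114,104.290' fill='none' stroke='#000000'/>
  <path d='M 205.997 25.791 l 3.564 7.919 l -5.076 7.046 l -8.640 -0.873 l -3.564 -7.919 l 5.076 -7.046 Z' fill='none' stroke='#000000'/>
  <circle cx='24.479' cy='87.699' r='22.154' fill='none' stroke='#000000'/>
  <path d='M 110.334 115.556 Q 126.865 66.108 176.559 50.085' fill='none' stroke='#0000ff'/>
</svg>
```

G21
G90
G0 X129.527 Y22.048
M3 S972
G1 X123.548 Y25.979 F635
G1 X125.439 Y32.880 F635
G1 X132.587 Y33.214 F635
G1 X135.114 Y26.520 F635
G1 X129.527 Y22.048 F635
M5
G0 X205.997 Y105.019
M3 S972
G1 X209.561 Y97.100 F635
G1 X204.485 Y90.054 F635
G1 X195.845 Y90.927 F635
G1 X192.281 Y98.846 F635
G1 X197.357 Y105.892 F635
G1 X205.997 Y105.019 F635
M5
G0 X46.633 Y43.111
M3 S972
G1 X35.556 Y62.297 F635
G1 X13.402 Y62.297 F635
G1 X2.325 Y43.111 F635
G1 X13.402 Y23.925 F635
G1 X35.556 Y23.925 F635
G1 X46.633 Y43.111 F635
M5
G0 X110.334 Y15.254
M3 S481
G1 X125.039 Y44.505 F2412
G1 X147.114 Y66.329 F2412
G1 X176.559 Y80.725 F2412
M5
G0 X0.000 Y0.000

Since the viewBox matches the mm dimensions, user units are millimetres directly. The only transform is the Y-flip y_m = 130.810 − y_svg.

Shape 1 is a regular polygon drawn with `<polygon>`. Its stroke #000000 means cut at S972, F635. After flipping Y the toolpath is (129.527,22.048) → (123.548,25.979) → (125.439,32.880) → (132.587,33.214) → (135.114,26.520) → (129.527,22.048), returning to the start.

Shape 2 is a regular polygon drawn with `<path>`. Its stroke #000000 means cut at S972, F635. After flipping Y the toolpath is (205.997,105.019) → (209.561,97.100) → (204.485,90.054) → (195.845,90.927) → (192.281,98.846) → (197.357,105.892) → (205.997,105.019), returning to the start.

Shape 3 is a circle drawn with `<circle>`. Its stroke #000000 means cut at S972, F635. After flipping Y the toolpath is (46.633,43.111) → (35.556,62.297) → (13.402,62.297) → (2.325,43.111) → (13.402,23.925) → (35.556,23.925) → (46.633,43.111), returning to the start.

Shape 4 is a quadratic bezier drawn with `<path>`. Its stroke #0000ff means score at S481, F2412. After flipping Y the toolpath is (110.334,15.254) → (125.039,44.505) → (147.114,66.329) → (176.559,80.725).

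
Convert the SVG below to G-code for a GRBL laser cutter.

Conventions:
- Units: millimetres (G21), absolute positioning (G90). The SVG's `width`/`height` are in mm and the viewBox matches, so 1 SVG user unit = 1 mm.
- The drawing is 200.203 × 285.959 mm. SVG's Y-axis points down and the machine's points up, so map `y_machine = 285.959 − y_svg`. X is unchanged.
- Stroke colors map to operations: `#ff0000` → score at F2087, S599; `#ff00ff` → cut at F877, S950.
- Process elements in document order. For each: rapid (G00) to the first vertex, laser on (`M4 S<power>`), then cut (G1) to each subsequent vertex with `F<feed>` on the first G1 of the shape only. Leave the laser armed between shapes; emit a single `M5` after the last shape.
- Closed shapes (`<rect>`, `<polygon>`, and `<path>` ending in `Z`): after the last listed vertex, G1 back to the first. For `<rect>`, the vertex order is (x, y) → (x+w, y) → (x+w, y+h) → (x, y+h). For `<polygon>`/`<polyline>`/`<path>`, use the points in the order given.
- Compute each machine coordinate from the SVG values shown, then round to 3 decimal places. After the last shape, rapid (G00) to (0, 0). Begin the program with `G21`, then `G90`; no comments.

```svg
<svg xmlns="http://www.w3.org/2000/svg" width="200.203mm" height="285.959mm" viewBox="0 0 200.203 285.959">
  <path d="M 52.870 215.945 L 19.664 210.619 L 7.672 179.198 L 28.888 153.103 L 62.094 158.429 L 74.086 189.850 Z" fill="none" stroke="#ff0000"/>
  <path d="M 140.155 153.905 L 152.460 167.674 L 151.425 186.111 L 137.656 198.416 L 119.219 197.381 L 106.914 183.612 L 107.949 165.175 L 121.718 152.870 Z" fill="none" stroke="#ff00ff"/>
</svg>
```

G21
G90
G00 X52.870 Y70.014
M4 S599
G1 X19.664 Y75.340 F2087
G1 X7.672 Y106.761
G1 X28.888 Y132.856
G1 X62.094 Y127.530
G1 X74.086 Y96.109
G1 X52.870 Y70.014
G00 X140.155 Y132.054
M4 S950
G1 X152.460 Y118.285 F877
G1 X151.425 Y99.848
G1 X137.656 Y87.543
G1 X119.219 Y88.578
G1 X106.914 Y102.347
G1 X107.949 Y120.784
G1 X121.718 Y133.089
G1 X140.155 Y132.054
M5
G00 X0.000 Y0.000

Since the viewBox matches the mm dimensions, user units are millimetres directly. The only transform is the Y-flip y_m = 285.959 − y_svg.

Shape 1 is a regular polygon drawn with `<path>`. Its stroke #ff0000 means score at S599, F2087. After flipping Y the toolpath is (52.870,70.014) → (19.664,75.340) → (7.672,106.761) → (28.888,132.856) → (62.094,127.530) → (74.086,96.109) → (52.870,70.014), returning to the start.

Shape 2 is a regular polygon drawn with `<path>`. Its stroke #ff00ff means cut at S950, F877. After flipping Y the toolpath is (140.155,132.054) → (152.460,118.285) → (151.425,99.848) → (137.656,87.543) → (119.219,88.578) → (106.914,102.347) → (107.949,120.784) → (121.718,133.089) → (140.155,132.054), returning to the start.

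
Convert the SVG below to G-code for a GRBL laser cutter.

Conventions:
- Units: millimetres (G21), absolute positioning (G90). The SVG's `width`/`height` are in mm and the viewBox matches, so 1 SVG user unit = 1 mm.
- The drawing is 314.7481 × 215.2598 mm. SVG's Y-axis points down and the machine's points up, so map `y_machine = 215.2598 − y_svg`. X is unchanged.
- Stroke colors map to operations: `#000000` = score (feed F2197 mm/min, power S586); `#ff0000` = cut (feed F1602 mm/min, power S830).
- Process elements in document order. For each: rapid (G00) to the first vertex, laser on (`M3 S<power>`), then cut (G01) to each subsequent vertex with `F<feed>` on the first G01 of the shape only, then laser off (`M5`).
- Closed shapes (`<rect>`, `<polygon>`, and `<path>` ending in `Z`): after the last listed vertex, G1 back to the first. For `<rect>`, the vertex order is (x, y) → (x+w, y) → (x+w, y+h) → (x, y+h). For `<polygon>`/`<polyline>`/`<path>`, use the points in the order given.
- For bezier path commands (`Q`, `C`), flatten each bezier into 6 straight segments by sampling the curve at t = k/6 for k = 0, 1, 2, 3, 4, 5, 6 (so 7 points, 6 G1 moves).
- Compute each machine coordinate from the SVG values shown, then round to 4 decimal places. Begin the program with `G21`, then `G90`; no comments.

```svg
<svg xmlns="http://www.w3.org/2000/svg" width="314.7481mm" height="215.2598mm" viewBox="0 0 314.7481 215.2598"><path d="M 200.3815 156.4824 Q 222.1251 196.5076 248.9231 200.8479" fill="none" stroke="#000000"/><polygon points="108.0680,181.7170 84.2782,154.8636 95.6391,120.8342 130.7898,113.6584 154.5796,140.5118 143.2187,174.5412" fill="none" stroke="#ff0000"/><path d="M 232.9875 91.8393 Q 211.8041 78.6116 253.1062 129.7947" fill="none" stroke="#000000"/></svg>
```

G21
G90
G00 X200.3815 Y58.7774
M3 S586
G01 X207.7698 Y46.4269 F2197
G01 X215.4388 Y36.0589
G01 X223.3887 Y27.6734
G01 X231.6194 Y21.2704
G01 X240.1308 Y16.8499
G01 X248.9231 Y14.4119
M5
G00 X108.0680 Y33.5428
M3 S830
G01 X84.2782 Y60.3962 F1602
G01 X95.6391 Y94.4256
G01 X130.7898 Y101.6014
G01 X154.5796 Y74.7480
G01 X143.2187 Y40.7186
G01 X108.0680 Y33.5428
M5
G00 X232.9875 Y123.4205
M3 S586
G01 X227.6621 Y126.0405 F2197
G01 X225.8081 Y125.0822
G01 X227.4255 Y120.5455
G01 X232.5143 Y112.4304
G01 X241.0745 Y100.7369
G01 X253.1062 Y85.4651
M5

1 u = 1 mm; y_m = 215.2598 − y.

[1] `<path>` quadratic bezier, #000000→score S586 F2197: (200.3815,58.7774) → (207.7698,46.4269) → (215.4388,36.0589) → (223.3887,27.6734) → (231.6194,21.2704) → (240.1308,16.8499) → (248.9231,14.4119)

[2] `<polygon>` regular polygon, #ff0000→cut S830 F1602: (108.0680,33.5428) → (84.2782,60.3962) → (95.6391,94.4256) → (130.7898,101.6014) → (154.5796,74.7480) → (143.2187,40.7186) → (108.0680,33.5428) (closed)

[3] `<path>` quadratic bezier, #000000→score S586 F2197: (232.9875,123.4205) → (227.6621,126.0405) → (225.8081,125.0822) → (227.4255,120.5455) → (232.5143,112.4304) → (241.0745,100.7369) → (253.1062,85.4651)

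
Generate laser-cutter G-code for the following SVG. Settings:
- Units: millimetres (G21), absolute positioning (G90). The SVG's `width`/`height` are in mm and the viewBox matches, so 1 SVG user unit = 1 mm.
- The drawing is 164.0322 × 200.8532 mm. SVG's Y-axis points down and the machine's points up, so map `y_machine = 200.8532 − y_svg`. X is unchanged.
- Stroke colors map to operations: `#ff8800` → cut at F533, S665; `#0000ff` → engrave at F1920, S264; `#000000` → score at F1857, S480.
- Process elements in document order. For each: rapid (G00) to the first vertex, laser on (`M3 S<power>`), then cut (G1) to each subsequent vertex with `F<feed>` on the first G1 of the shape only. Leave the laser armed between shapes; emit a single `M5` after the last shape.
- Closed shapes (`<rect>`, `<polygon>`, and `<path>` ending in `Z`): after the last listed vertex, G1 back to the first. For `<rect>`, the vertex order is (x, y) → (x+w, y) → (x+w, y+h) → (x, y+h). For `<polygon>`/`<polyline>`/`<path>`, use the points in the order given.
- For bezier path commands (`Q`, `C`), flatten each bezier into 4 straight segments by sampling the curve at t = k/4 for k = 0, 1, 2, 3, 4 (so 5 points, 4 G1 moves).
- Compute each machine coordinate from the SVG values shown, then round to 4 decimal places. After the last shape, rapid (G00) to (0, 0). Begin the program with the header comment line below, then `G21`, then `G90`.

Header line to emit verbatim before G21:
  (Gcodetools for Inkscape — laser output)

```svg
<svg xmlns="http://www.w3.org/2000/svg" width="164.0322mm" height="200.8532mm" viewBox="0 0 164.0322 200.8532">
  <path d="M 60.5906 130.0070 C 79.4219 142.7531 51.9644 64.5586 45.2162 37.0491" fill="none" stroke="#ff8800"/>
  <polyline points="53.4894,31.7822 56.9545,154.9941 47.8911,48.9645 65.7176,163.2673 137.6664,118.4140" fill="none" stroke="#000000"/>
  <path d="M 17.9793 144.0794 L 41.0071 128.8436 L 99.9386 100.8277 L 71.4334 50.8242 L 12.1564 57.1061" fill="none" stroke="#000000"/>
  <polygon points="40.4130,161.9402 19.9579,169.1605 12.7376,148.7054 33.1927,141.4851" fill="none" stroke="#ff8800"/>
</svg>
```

1 u = 1 mm; y_m = 200.8532 − y.

[1] `<path>` cubic bezier, #ff8800→cut S665 F533: (60.5906,70.8462) → (67.0818,76.1251) → (62.4957,102.2293) → (53.1135,135.8814) → (45.2162,163.8041)

[2] `<polyline>` open polyline, #000000→score S480 F1857: (53.4894,169.0710) → (56.9545,45.8591) → (47.8911,151.8887) → (65.7176,37.5859) → (137.6664,82.4392)

[3] `<path>` open polyline, #000000→score S480 F1857: (17.9793,56.7738) → (41.0071,72.0096) → (99.9386,100.0255) → (71.4334,150.0290) → (12.1564,143.7471)

[4] `<polygon>` regular polygon, #ff8800→cut S665 F533: (40.4130,38.9130) → (19.9579,31.6927) → (12.7376,52.1478) → (33.1927,59.3681) → (40.4130,38.9130) (closed)

(Gcodetools for Inkscape — laser output)
G21
G90
G00 X60.5906 Y70.8462
M3 S665
G1 X67.0818 Y76.1251 F533
G1 X62.4957 Y102.2293
G1 X53.1135 Y135.8814
G1 X45.2162 Y163.8041
G00 X53.4894 Y169.0710
M3 S480
G1 X56.9545 Y45.8591 F1857
G1 X47.8911 Y151.8887
G1 X65.7176 Y37.5859
G1 X137.6664 Y82.4392
G00 X17.9793 Y56.7738
M3 S480
G1 X41.0071 Y72.0096 F1857
G1 X99.9386 Y100.0255
G1 X71.4334 Y150.0290
G1 X12.1564 Y143.7471
G00 X40.4130 Y38.9130
M3 S665
G1 X19.9579 Y31.6927 F533
G1 X12.7376 Y52.1478
G1 X33.1927 Y59.3681
G1 X40.4130 Y38.9130
M5
G00 X0.0000 Y0.0000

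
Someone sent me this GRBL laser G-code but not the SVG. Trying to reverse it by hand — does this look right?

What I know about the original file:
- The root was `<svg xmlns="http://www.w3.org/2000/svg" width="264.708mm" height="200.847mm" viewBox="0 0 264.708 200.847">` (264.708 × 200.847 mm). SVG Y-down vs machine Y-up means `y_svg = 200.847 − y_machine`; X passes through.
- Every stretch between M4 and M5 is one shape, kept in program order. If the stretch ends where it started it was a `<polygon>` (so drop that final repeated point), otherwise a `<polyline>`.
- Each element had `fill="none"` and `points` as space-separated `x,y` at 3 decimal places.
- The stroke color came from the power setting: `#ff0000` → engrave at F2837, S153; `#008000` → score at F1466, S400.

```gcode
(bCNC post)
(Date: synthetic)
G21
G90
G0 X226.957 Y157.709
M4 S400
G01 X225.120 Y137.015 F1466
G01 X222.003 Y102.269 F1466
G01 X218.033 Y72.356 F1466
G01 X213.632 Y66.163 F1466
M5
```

<svg xmlns="http://www.w3.org/2000/svg" width="264.708mm" height="200.847mm" viewBox="0 0 264.708 200.847">
  <polyline points="226.957,43.138 225.120,63.832 222.003,98.578 218.033,128.491 213.632,134.684" fill="none" stroke="#008000"/>
</svg>

y_svg = 200.847 − y_m. Every run uses S400, so all elements get stroke `#008000` (score).

[1] open run; points: 226.957,43.138 225.120,63.832 222.003,98.578 218.033,128.491 213.632,134.684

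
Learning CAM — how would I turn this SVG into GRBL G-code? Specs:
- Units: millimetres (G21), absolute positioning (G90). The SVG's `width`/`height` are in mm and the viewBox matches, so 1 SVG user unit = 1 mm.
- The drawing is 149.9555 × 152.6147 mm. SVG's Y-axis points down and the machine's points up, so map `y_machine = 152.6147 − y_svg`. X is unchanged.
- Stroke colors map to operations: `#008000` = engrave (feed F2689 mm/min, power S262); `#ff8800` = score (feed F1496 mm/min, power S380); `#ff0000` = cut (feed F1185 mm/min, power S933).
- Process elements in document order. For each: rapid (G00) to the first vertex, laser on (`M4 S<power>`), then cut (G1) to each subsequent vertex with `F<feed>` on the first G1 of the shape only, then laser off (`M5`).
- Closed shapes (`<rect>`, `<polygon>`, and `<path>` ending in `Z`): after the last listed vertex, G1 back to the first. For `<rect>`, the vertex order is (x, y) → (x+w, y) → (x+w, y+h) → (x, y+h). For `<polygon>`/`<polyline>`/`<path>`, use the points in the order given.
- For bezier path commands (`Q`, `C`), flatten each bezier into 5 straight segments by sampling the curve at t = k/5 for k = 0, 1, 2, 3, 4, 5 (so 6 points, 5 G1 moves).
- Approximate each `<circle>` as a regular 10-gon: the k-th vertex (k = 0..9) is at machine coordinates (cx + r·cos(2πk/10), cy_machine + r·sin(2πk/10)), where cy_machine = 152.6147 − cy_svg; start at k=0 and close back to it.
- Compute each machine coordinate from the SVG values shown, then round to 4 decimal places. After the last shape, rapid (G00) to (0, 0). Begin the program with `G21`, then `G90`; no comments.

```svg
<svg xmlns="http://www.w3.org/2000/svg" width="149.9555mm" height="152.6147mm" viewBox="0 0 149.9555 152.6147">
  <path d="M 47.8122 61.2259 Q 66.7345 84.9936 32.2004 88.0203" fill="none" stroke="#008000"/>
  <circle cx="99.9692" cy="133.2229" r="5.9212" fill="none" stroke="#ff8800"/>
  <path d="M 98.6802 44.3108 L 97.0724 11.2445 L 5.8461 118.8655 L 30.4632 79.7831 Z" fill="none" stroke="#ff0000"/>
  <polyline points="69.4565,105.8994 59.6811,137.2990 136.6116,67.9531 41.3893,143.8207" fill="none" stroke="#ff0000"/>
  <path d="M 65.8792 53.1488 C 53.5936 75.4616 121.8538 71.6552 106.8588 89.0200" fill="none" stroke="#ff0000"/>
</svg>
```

Since the viewBox matches the mm dimensions, user units are millimetres directly. The only transform is the Y-flip y_m = 152.6147 − y_svg.

Shape 1 is a quadratic bezier drawn with `<path>`. Its stroke #008000 means engrave at S262, F2689. After flipping Y the toolpath is (47.8122,91.3888) → (53.2429,82.7114) → (54.3970,75.6932) → (51.2747,70.3343) → (43.8758,66.6347) → (32.2004,64.5944).

Shape 2 is a circle drawn with `<circle>`. Its stroke #ff8800 means score at S380, F1496. After flipping Y the toolpath is (105.8904,19.3918) → (104.7596,22.8722) → (101.7990,25.0232) → (98.1394,25.0232) → (95.1788,22.8722) → (94.0480,19.3918) → (95.1788,15.9114) → (98.1394,13.7604) → (101.7990,13.7604) → (104.7596,15.9114) → (105.8904,19.3918), returning to the start.

Shape 3 is a closed polygon drawn with `<path>`. Its stroke #ff0000 means cut at S933, F1185. After flipping Y the toolpath is (98.6802,108.3039) → (97.0724,141.3702) → (5.8461,33.7492) → (30.4632,72.8316) → (98.6802,108.3039), returning to the start.

Shape 4 is a open polyline drawn with `<polyline>`. Its stroke #ff0000 means cut at S933, F1185. After flipping Y the toolpath is (69.4565,46.7153) → (59.6811,15.3157) → (136.6116,84.6616) → (41.3893,8.7940).

Shape 5 is a cubic bezier drawn with `<path>`. Its stroke #ff0000 means cut at S933, F1185. After flipping Y the toolpath is (65.8792,99.4659) → (66.8629,88.8342) → (79.3152,82.2012) → (95.3736,77.2969) → (107.1756,71.8514) → (106.8588,63.5947).

G21
G90
G00 X47.8122 Y91.3888
M4 S262
G1 X53.2429 Y82.7114 F2689
G1 X54.3970 Y75.6932
G1 X51.2747 Y70.3343
G1 X43.8758 Y66.6347
G1 X32.2004 Y64.5944
M5
G00 X105.8904 Y19.3918
M4 S380
G1 X104.7596 Y22.8722 F1496
G1 X101.7990 Y25.0232
G1 X98.1394 Y25.0232
G1 X95.1788 Y22.8722
G1 X94.0480 Y19.3918
G1 X95.1788 Y15.9114
G1 X98.1394 Y13.7604
G1 X101.7990 Y13.7604
G1 X104.7596 Y15.9114
G1 X105.8904 Y19.3918
M5
G00 X98.6802 Y108.3039
M4 S933
G1 X97.0724 Y141.3702 F1185
G1 X5.8461 Y33.7492
G1 X30.4632 Y72.8316
G1 X98.6802 Y108.3039
M5
G00 X69.4565 Y46.7153
M4 S933
G1 X59.6811 Y15.3157 F1185
G1 X136.6116 Y84.6616
G1 X41.3893 Y8.7940
M5
G00 X65.8792 Y99.4659
M4 S933
G1 X66.8629 Y88.8342 F1185
G1 X79.3152 Y82.2012
G1 X95.3736 Y77.2969
G1 X107.1756 Y71.8514
G1 X106.8588 Y63.5947
M5
G00 X0.0000 Y0.0000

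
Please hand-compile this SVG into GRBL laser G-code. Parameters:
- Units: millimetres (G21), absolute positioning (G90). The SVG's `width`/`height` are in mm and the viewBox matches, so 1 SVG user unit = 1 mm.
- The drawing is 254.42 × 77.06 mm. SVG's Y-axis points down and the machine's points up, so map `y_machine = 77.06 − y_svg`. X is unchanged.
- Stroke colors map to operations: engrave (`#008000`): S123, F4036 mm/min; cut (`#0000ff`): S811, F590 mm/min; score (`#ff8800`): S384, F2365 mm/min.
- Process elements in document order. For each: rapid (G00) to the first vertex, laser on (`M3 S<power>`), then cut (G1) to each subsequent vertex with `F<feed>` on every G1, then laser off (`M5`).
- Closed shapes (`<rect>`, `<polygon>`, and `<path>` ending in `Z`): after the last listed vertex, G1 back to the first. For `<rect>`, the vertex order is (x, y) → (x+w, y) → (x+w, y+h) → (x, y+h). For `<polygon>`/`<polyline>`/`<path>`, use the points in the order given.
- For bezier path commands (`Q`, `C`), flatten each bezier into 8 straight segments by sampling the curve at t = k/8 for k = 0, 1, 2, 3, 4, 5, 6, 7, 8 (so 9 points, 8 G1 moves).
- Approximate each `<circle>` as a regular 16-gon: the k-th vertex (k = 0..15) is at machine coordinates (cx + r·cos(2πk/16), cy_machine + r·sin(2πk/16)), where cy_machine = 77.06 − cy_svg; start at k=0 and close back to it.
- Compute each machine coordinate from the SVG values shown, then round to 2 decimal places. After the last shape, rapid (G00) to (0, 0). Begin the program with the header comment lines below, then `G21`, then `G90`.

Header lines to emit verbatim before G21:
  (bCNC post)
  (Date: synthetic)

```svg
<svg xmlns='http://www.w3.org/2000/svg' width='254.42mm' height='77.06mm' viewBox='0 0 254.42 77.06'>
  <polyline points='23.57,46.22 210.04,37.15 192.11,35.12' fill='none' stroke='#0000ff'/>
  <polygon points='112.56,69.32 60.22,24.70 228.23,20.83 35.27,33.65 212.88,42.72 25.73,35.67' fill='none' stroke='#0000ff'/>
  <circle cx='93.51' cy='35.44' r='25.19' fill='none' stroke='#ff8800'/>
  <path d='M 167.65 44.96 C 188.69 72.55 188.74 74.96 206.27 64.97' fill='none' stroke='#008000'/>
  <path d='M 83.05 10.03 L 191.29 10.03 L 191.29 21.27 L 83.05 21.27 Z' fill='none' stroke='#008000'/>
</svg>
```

Since the viewBox matches the mm dimensions, user units are millimetres directly. The only transform is the Y-flip y_m = 77.06 − y_svg.

Shape 1 is a open polyline drawn with `<polyline>`. Its stroke #0000ff means cut at S811, F590. After flipping Y the toolpath is (23.57,30.84) → (210.04,39.91) → (192.11,41.94).

Shape 2 is a closed polygon drawn with `<polygon>`. Its stroke #0000ff means cut at S811, F590. After flipping Y the toolpath is (112.56,7.74) → (60.22,52.36) → (228.23,56.23) → (35.27,43.41) → (212.88,34.34) → (25.73,41.39) → (112.56,7.74), returning to the start.

Shape 3 is a circle drawn with `<circle>`. Its stroke #ff8800 means score at S384, F2365. After flipping Y the toolpath is (118.70,41.62) → (116.78,51.26) → (111.32,59.43) → (103.15,64.89) → (93.51,66.81) → (83.87,64.89) → (75.70,59.43) → (70.24,51.26) → (68.32,41.62) → (70.24,31.98) → (75.70,23.81) → (83.87,18.35) → (93.51,16.43) → (103.15,18.35) → (111.32,23.81) → (116.78,31.98) → (118.70,41.62), returning to the start.

Shape 4 is a cubic bezier drawn with `<path>`. Its stroke #008000 means engrave at S123, F4036. After flipping Y the toolpath is (167.65,32.10) → (174.63,22.91) → (180.10,15.93) → (184.49,11.01) → (188.28,8.00) → (191.89,6.76) → (195.80,7.12) → (200.44,8.95) → (206.27,12.09).

Shape 5 is a rectangle drawn with `<path>`. Its stroke #008000 means engrave at S123, F4036. After flipping Y the toolpath is (83.05,67.03) → (191.29,67.03) → (191.29,55.79) → (83.05,55.79) → (83.05,67.03), returning to the start.

(bCNC post)
(Date: synthetic)
G21
G90
G00 X23.57 Y30.84
M3 S811
G1 X210.04 Y39.91 F590
G1 X192.11 Y41.94 F590
M5
G00 X112.56 Y7.74
M3 S811
G1 X60.22 Y52.36 F590
G1 X228.23 Y56.23 F590
G1 X35.27 Y43.41 F590
G1 X212.88 Y34.34 F590
G1 X25.73 Y41.39 F590
G1 X112.56 Y7.74 F590
M5
G00 X118.70 Y41.62
M3 S384
G1 X116.78 Y51.26 F2365
G1 X111.32 Y59.43 F2365
G1 X103.15 Y64.89 F2365
G1 X93.51 Y66.81 F2365
G1 X83.87 Y64.89 F2365
G1 X75.70 Y59.43 F2365
G1 X70.24 Y51.26 F2365
G1 X68.32 Y41.62 F2365
G1 X70.24 Y31.98 F2365
G1 X75.70 Y23.81 F2365
G1 X83.87 Y18.35 F2365
G1 X93.51 Y16.43 F2365
G1 X103.15 Y18.35 F2365
G1 X111.32 Y23.81 F2365
G1 X116.78 Y31.98 F2365
G1 X118.70 Y41.62 F2365
M5
G00 X167.65 Y32.10
M3 S123
G1 X174.63 Y22.91 F4036
G1 X180.10 Y15.93 F4036
G1 X184.49 Y11.01 F4036
G1 X188.28 Y8.00 F4036
G1 X191.89 Y6.76 F4036
G1 X195.80 Y7.12 F4036
G1 X200.44 Y8.95 F4036
G1 X206.27 Y12.09 F4036
M5
G00 X83.05 Y67.03
M3 S123
G1 X191.29 Y67.03 F4036
G1 X191.29 Y55.79 F4036
G1 X83.05 Y55.79 F4036
G1 X83.05 Y67.03 F4036
M5
G00 X0.00 Y0.00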